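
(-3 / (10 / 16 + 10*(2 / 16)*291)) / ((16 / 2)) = -3 / 2915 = -0.00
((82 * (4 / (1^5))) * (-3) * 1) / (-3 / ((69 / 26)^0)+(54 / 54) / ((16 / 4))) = 3936 / 11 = 357.82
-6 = -6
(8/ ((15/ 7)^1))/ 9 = 56/ 135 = 0.41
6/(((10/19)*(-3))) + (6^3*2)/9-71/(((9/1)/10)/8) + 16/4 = -26231/45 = -582.91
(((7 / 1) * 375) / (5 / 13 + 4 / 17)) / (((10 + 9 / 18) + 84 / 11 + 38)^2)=863940 / 642941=1.34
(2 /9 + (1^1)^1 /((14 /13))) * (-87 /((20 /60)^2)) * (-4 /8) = 12615 /28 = 450.54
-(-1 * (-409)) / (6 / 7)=-2863 / 6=-477.17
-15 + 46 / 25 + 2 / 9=-2911 / 225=-12.94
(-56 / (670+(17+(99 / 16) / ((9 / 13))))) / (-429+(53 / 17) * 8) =896 / 4499195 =0.00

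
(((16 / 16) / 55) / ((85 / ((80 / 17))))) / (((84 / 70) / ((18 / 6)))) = 8 / 3179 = 0.00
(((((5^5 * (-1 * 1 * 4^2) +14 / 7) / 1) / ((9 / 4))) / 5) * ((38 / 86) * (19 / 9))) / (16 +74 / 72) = -96262816 / 395385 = -243.47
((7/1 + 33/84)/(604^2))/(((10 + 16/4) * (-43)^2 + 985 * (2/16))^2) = 207/6910085043921703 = 0.00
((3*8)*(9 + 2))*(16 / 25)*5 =4224 / 5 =844.80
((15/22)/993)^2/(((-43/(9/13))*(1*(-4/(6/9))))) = 75/59284771832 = 0.00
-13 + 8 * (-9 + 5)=-45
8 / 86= 4 / 43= 0.09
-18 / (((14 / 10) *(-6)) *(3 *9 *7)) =5 / 441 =0.01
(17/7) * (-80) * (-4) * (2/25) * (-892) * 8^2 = -3549242.51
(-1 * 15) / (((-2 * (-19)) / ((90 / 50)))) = -27 / 38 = -0.71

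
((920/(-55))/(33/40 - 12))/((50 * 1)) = 0.03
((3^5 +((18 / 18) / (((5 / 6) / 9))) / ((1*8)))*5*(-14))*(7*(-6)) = 718389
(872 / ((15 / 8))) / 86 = 5.41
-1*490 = -490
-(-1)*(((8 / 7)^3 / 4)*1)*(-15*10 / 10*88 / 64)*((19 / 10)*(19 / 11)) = -8664 / 343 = -25.26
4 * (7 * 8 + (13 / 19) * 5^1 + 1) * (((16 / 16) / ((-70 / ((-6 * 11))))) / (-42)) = -3608 / 665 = -5.43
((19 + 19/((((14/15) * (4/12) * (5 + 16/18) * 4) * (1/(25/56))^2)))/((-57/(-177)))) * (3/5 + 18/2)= 1692256821/2908640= 581.80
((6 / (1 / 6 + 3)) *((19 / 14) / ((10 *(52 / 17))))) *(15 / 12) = 153 / 1456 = 0.11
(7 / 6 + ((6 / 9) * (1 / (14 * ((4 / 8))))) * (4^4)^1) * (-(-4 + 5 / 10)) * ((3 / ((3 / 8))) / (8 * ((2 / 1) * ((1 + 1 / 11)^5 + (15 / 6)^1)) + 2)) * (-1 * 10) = -1728077230 / 16118181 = -107.21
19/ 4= 4.75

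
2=2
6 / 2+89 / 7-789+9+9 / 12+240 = -14659 / 28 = -523.54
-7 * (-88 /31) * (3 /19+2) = 25256 /589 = 42.88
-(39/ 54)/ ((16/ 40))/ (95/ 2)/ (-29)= 13/ 9918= 0.00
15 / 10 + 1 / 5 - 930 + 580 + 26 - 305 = -6273 / 10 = -627.30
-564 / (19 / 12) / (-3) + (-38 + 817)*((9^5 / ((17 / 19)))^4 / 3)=7816897126469569476351778683 / 1586899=4925894544309101887613.38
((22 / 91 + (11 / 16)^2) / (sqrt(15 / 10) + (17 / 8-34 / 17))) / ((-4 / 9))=149787 / 1106560-149787 * sqrt(6) / 276640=-1.19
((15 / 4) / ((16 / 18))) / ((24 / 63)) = 2835 / 256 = 11.07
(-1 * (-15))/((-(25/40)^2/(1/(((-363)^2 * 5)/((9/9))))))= -64/1098075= -0.00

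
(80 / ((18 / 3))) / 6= 20 / 9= 2.22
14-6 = 8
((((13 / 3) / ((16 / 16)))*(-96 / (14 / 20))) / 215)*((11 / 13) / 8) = -88 / 301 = -0.29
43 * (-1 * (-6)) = 258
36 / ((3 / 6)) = 72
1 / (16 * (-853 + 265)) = -1 / 9408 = -0.00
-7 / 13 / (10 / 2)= -0.11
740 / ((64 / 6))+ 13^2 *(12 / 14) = 11997 / 56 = 214.23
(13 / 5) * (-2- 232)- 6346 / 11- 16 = -66072 / 55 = -1201.31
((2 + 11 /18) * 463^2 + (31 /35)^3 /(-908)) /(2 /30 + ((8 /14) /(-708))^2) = 8396037.12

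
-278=-278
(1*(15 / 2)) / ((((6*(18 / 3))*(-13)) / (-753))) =1255 / 104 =12.07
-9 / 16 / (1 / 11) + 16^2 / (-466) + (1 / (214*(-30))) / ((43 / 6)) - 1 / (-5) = -560619911 / 85762640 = -6.54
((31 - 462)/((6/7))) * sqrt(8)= -3017 * sqrt(2)/3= -1422.23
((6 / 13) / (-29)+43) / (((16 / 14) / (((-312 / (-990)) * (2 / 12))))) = 22687 / 11484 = 1.98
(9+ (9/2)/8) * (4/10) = 3.82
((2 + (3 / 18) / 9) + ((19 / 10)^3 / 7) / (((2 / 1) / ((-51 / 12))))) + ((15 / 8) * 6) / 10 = 1604719 / 1512000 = 1.06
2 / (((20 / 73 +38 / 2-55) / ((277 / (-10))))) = 20221 / 13040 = 1.55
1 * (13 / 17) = 13 / 17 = 0.76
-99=-99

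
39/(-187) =-39/187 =-0.21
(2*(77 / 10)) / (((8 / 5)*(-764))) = -77 / 6112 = -0.01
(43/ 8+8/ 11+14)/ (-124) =-1769/ 10912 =-0.16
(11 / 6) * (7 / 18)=77 / 108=0.71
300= 300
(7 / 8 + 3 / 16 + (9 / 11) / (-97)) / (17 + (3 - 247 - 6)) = -17995 / 3977776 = -0.00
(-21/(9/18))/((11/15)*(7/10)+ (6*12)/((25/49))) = -180/607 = -0.30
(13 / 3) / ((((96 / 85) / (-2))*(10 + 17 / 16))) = -1105 / 1593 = -0.69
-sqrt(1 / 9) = -0.33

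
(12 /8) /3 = 1 /2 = 0.50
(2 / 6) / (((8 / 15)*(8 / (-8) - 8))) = -5 / 72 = -0.07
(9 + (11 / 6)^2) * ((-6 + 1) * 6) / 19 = -2225 / 114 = -19.52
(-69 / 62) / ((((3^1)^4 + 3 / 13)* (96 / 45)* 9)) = -1495 / 2095104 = -0.00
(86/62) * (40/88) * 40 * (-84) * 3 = -2167200/341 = -6355.43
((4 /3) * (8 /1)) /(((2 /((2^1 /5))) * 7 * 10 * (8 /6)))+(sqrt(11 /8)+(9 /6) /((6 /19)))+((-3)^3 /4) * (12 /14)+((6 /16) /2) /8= 0.18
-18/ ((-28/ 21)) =27/ 2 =13.50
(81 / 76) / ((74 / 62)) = 2511 / 2812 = 0.89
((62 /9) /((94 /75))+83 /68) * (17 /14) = 64403 /7896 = 8.16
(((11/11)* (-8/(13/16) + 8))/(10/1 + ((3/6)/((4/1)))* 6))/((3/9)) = -288/559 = -0.52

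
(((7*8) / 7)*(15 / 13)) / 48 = 0.19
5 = 5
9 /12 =0.75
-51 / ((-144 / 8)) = 17 / 6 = 2.83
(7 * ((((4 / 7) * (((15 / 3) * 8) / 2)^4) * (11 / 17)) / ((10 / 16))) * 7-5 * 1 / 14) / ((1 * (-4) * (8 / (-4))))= 1103871915 / 1904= 579764.66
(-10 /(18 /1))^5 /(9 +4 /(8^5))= -25600000 /4353623721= -0.01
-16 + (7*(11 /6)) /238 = -3253 /204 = -15.95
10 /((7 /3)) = 30 /7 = 4.29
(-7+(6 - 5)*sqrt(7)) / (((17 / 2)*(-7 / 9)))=18 / 17 - 18*sqrt(7) / 119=0.66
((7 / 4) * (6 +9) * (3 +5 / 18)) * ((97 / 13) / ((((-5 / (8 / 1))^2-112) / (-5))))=28.76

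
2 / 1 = 2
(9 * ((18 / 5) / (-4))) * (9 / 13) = -729 / 130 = -5.61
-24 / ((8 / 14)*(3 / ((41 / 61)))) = -574 / 61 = -9.41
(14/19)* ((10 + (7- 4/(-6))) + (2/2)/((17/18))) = 13370/969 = 13.80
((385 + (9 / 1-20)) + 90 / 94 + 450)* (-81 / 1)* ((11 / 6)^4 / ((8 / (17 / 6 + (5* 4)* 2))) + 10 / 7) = -149338302821 / 36096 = -4137253.51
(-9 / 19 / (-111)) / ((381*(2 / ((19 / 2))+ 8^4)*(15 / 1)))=1 / 5485706580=0.00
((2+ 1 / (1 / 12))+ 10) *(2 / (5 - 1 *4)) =48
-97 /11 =-8.82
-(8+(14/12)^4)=-12769/1296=-9.85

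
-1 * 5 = -5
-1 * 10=-10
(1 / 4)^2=1 / 16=0.06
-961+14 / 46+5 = -21981 / 23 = -955.70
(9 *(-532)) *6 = -28728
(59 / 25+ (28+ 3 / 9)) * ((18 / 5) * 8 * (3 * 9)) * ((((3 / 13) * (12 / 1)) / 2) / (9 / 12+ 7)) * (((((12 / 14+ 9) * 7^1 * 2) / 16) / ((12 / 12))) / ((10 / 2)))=1852686432 / 251875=7355.58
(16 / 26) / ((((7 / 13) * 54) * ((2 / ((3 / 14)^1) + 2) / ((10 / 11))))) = 20 / 11781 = 0.00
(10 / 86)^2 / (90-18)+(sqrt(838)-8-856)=-115022567 / 133128+sqrt(838)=-835.05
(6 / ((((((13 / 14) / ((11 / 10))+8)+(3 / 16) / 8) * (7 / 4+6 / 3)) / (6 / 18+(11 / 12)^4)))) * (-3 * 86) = -570895864 / 11798865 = -48.39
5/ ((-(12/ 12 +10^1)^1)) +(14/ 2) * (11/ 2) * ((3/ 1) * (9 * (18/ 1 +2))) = 228685/ 11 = 20789.55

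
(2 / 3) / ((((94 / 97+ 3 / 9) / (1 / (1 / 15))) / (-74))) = -215340 / 379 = -568.18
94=94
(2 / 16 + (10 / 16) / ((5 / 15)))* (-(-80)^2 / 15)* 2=-5120 / 3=-1706.67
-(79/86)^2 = -6241/7396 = -0.84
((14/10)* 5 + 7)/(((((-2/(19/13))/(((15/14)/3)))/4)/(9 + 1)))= -1900/13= -146.15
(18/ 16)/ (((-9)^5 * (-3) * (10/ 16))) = 1/ 98415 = 0.00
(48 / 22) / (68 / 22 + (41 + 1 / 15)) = 180 / 3643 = 0.05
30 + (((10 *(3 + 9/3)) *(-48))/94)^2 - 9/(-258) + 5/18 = 828396979/854883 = 969.02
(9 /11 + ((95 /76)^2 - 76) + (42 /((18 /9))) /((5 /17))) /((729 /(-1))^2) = -217 /51963120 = -0.00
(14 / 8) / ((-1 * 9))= -7 / 36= -0.19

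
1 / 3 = 0.33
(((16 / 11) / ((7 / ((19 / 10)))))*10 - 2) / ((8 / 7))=1.70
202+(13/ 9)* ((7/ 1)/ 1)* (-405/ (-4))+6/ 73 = 357943/ 292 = 1225.83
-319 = -319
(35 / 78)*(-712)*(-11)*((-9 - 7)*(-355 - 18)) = 817974080 / 39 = 20973694.36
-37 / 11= -3.36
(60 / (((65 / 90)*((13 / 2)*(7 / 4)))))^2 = 74649600 / 1399489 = 53.34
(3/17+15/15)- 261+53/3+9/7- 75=-112766/357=-315.87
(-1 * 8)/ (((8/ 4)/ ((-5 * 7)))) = 140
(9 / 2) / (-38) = -9 / 76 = -0.12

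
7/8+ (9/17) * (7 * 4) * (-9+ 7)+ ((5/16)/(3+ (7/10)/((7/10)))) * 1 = -31219/1088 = -28.69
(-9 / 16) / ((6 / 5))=-15 / 32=-0.47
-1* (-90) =90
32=32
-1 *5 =-5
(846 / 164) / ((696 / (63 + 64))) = 17907 / 19024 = 0.94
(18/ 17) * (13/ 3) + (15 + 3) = 22.59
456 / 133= 24 / 7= 3.43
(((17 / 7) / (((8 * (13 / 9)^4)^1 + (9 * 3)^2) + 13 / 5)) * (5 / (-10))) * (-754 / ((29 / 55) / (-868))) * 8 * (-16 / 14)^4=-810096264806400 / 30183664889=-26838.90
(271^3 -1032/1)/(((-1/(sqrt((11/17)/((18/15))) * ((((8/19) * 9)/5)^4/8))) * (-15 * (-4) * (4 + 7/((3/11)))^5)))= -225631187226432 * sqrt(5610)/38660136233447478125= -0.00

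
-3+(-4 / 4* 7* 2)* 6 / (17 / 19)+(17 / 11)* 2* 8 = -13493 / 187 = -72.16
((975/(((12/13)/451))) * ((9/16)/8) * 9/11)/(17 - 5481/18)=-561249/5888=-95.32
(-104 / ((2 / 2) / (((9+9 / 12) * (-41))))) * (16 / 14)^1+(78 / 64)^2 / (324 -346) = 7492621929 / 157696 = 47513.08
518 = 518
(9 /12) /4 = 3 /16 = 0.19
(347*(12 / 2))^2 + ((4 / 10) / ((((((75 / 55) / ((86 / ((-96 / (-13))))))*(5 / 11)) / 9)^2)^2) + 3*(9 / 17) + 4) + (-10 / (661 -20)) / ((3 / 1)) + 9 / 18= 693322554415226393661331 / 2092224000000000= 331380652.56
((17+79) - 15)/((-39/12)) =-324/13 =-24.92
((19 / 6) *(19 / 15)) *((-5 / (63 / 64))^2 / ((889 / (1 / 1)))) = 3696640 / 31755969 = 0.12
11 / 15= 0.73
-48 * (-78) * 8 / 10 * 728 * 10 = 21805056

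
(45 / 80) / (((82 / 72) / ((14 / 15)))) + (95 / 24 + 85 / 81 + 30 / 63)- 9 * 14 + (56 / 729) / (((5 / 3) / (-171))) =-23793137 / 185976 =-127.94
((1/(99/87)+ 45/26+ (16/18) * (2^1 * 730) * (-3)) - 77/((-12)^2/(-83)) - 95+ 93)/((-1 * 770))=15849011/3171168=5.00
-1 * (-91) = 91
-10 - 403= -413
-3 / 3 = -1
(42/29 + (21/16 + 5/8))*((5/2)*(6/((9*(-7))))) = -7855/9744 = -0.81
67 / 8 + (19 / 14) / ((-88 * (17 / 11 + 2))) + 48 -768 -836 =-6760045 / 4368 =-1547.63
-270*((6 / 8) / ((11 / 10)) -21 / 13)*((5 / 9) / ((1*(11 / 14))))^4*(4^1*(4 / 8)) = 21368900000 / 169586703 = 126.01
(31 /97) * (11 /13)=341 /1261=0.27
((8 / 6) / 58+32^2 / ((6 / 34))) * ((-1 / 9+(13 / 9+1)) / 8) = 1692.45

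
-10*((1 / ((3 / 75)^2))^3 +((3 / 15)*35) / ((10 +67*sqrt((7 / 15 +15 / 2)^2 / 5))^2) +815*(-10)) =-159952374271966314492419750 / 65518679672536561 +3026457000000*sqrt(5) / 65518679672536561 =-2441324750.00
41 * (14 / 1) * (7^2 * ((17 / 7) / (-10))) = -34153 / 5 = -6830.60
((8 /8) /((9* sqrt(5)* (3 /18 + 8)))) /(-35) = -2* sqrt(5) /25725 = -0.00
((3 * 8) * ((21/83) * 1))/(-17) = -504/1411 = -0.36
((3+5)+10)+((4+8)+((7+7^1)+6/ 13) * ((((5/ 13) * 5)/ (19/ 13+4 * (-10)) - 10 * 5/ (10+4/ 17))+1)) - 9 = -2260577/ 62959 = -35.91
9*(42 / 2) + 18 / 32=3033 / 16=189.56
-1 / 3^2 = -1 / 9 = -0.11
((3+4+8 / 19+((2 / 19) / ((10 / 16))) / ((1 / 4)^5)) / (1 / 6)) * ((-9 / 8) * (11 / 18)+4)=2717151 / 760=3575.20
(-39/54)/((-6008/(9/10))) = 13/120160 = 0.00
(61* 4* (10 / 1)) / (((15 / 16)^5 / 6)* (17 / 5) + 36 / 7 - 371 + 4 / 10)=-179096780800 / 26794549357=-6.68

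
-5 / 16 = -0.31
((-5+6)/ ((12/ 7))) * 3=7/ 4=1.75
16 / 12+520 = 1564 / 3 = 521.33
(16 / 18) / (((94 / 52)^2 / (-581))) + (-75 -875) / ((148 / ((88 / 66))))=-122551426 / 735597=-166.60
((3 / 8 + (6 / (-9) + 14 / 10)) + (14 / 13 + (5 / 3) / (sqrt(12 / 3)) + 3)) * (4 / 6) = 9389 / 2340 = 4.01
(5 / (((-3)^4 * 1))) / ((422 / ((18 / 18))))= 5 / 34182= 0.00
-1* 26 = -26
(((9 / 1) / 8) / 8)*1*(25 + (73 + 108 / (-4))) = 639 / 64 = 9.98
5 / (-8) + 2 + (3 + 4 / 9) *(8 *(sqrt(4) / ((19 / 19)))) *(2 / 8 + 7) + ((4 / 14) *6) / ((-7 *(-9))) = 400.96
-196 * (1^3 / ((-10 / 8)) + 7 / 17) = 6468 / 85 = 76.09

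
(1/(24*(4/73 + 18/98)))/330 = 3577/6755760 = 0.00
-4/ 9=-0.44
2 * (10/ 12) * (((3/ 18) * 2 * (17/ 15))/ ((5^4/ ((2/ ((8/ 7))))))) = 119/ 67500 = 0.00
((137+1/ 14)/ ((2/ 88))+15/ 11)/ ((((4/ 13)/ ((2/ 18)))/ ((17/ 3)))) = 102655163/ 8316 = 12344.30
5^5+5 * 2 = 3135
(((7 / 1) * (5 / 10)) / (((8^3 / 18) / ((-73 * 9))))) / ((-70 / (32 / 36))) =657 / 640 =1.03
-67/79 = -0.85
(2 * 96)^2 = 36864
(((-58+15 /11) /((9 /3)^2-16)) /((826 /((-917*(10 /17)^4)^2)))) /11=534565150000000 /49799932371299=10.73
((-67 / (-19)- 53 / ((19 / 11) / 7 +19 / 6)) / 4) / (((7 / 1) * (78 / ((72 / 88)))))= -56775 / 12628616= -0.00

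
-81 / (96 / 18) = -243 / 16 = -15.19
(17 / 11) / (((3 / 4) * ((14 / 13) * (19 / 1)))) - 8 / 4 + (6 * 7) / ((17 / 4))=595640 / 74613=7.98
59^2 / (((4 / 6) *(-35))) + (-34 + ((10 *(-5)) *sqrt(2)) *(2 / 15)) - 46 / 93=-193.11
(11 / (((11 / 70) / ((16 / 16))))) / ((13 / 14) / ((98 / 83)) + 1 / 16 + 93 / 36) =1152480 / 56509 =20.39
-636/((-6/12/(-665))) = -845880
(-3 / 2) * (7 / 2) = -21 / 4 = -5.25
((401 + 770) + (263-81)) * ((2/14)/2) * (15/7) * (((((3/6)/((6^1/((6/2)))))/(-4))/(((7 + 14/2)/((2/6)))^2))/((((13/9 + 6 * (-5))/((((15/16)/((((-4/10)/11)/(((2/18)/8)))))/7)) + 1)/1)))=-1860375/141791612032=-0.00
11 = 11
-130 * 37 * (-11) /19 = 2784.74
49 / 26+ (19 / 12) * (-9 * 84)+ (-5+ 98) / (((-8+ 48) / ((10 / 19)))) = -1179565 / 988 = -1193.89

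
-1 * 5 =-5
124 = 124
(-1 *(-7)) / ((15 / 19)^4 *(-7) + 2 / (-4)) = -1824494 / 839071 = -2.17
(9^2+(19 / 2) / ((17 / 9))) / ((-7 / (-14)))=2925 / 17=172.06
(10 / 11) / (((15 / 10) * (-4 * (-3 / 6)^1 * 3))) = 0.10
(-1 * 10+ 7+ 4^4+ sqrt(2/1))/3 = sqrt(2)/3+ 253/3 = 84.80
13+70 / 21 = 49 / 3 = 16.33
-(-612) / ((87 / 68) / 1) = 13872 / 29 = 478.34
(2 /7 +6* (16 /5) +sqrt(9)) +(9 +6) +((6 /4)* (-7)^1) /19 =49121 /1330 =36.93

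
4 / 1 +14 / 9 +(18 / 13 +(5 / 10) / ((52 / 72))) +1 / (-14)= 12385 / 1638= 7.56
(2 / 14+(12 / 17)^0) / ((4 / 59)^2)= 248.64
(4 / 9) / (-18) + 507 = 41065 / 81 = 506.98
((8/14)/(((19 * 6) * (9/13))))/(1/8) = 0.06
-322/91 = -3.54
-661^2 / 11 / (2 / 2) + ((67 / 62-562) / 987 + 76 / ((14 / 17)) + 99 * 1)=-39529.37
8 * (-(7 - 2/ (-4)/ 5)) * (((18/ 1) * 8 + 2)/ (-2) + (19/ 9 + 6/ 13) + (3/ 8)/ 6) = 9352333/ 2340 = 3996.72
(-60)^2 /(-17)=-3600 /17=-211.76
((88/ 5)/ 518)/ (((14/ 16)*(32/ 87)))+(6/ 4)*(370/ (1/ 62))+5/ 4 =1247755753/ 36260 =34411.36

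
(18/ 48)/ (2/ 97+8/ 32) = 97/ 70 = 1.39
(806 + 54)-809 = 51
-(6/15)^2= -4/25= -0.16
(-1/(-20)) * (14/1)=7/10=0.70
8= 8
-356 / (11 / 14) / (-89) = 5.09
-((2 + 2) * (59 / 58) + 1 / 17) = -2035 / 493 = -4.13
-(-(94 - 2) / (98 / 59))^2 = -7365796 / 2401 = -3067.80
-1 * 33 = -33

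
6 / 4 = 3 / 2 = 1.50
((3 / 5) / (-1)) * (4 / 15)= -4 / 25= -0.16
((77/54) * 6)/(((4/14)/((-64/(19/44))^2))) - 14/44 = 47016093481/71478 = 657770.13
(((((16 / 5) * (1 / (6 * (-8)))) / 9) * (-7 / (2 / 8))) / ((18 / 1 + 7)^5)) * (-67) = -1876 / 1318359375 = -0.00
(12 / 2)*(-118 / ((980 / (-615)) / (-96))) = -2090016 / 49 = -42653.39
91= 91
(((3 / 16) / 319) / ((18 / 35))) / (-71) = -35 / 2174304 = -0.00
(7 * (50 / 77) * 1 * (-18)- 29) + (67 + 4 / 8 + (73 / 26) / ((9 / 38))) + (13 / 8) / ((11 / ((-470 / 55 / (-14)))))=-24872509 / 792792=-31.37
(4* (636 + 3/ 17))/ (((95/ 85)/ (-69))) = -2984940/ 19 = -157102.11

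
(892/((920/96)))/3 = 3568/115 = 31.03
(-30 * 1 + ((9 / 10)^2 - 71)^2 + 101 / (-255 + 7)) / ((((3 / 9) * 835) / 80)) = 4553492823 / 3235625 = 1407.30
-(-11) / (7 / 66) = 726 / 7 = 103.71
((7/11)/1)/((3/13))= 91/33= 2.76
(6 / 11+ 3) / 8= 39 / 88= 0.44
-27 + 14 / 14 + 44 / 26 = -316 / 13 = -24.31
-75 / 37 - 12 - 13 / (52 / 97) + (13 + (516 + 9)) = 73959 / 148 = 499.72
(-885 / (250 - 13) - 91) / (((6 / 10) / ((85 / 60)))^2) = -13517975 / 25596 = -528.13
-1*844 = -844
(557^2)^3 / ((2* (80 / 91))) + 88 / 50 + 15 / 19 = 258164289633703551357 / 15200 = 16984492739059444.17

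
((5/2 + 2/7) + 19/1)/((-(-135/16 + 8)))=2440/49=49.80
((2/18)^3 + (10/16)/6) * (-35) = -3.69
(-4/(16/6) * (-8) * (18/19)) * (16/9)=384/19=20.21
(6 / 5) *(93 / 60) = 93 / 50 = 1.86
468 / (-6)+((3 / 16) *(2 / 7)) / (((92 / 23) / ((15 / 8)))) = -139731 / 1792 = -77.97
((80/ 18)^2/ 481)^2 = 2560000/ 1517959521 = 0.00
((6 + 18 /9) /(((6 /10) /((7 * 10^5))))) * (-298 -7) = -8540000000 /3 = -2846666666.67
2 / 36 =1 / 18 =0.06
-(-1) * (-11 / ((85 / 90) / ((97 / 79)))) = -19206 / 1343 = -14.30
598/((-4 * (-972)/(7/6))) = 2093/11664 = 0.18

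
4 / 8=1 / 2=0.50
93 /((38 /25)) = 2325 /38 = 61.18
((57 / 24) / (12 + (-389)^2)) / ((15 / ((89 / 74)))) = 1691 / 1343837040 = 0.00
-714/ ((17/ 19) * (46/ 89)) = -35511/ 23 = -1543.96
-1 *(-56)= 56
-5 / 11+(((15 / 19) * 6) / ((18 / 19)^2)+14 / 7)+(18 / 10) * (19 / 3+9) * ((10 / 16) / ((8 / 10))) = 44963 / 1584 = 28.39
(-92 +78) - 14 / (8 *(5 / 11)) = -357 / 20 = -17.85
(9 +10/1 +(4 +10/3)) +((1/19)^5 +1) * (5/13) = 2580095173/96567861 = 26.72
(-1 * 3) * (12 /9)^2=-16 /3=-5.33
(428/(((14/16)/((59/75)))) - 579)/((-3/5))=101959/315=323.68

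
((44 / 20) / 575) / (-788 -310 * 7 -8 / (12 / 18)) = -1 / 776250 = -0.00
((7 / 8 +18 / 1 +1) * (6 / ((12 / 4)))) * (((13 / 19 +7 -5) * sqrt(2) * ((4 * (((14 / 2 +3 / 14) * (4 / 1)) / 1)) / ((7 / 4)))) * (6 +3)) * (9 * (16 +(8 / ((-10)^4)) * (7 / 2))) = 5308107076206 * sqrt(2) / 581875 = 12901047.51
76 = 76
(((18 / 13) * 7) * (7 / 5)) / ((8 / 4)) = 441 / 65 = 6.78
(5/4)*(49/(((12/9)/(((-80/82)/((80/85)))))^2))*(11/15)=11682825/430336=27.15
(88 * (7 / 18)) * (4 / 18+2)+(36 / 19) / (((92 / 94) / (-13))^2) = 334065169 / 814131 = 410.33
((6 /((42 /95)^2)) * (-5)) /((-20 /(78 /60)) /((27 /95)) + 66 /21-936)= 1055925 /6790084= 0.16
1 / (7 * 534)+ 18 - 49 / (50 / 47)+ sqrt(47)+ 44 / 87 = -37336339 / 1355025+ sqrt(47) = -20.70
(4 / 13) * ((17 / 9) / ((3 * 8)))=17 / 702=0.02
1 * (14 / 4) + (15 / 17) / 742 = 22082 / 6307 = 3.50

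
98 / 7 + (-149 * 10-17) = -1493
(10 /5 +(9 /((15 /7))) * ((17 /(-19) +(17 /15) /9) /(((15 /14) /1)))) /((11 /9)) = -65006 /78375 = -0.83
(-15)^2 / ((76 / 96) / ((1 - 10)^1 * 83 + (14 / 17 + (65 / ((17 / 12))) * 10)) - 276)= -26379000 / 32358563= -0.82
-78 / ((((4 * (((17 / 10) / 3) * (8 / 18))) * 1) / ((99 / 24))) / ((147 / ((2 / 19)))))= -485269785 / 1088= -446020.02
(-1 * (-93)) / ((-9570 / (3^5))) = -7533 / 3190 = -2.36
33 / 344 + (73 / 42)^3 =5.35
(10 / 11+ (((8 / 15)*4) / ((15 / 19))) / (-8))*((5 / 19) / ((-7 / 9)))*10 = -404 / 209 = -1.93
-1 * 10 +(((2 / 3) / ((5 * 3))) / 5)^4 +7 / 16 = -392122265369 / 41006250000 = -9.56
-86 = -86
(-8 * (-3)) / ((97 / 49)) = 1176 / 97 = 12.12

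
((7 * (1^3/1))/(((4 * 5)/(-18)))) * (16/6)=-84/5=-16.80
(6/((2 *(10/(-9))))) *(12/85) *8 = -1296/425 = -3.05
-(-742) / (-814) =-371 / 407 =-0.91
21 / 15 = 1.40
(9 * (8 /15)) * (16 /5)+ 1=409 /25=16.36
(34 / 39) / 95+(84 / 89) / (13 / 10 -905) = 3461966 / 425700795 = 0.01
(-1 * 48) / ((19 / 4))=-192 / 19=-10.11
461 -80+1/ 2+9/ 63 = 5343/ 14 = 381.64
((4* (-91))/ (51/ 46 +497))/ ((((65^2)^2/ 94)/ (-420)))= 10170048/ 6292482625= 0.00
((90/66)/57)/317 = 5/66253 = 0.00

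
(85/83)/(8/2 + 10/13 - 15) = -1105/11039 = -0.10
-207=-207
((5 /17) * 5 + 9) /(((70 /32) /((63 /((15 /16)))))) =136704 /425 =321.66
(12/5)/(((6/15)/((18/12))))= 9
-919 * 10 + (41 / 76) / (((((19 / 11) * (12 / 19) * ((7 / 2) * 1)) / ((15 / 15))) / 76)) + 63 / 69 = -8866285 / 966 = -9178.35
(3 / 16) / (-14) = -3 / 224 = -0.01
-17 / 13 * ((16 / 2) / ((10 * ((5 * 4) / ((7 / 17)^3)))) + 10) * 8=-9828744 / 93925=-104.64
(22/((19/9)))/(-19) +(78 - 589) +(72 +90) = -126187/361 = -349.55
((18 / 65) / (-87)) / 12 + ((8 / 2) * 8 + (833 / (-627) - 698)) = -1577425177 / 2363790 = -667.33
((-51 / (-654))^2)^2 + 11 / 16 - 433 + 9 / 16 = -975120492667 / 2258530576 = -431.75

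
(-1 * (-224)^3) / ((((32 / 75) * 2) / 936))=12328243200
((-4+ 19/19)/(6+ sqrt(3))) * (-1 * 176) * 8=546.30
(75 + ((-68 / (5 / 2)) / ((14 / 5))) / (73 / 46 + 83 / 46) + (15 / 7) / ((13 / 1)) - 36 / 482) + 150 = 14620894 / 65793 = 222.23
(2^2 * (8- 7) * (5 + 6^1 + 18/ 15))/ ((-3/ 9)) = -146.40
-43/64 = -0.67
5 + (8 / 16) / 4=41 / 8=5.12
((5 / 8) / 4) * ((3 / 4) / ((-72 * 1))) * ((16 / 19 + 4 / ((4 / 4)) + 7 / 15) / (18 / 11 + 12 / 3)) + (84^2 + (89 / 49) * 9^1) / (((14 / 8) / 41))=617008628925691 / 3723761664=165694.98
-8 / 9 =-0.89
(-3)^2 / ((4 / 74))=333 / 2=166.50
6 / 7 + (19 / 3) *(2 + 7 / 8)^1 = 3203 / 168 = 19.07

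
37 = 37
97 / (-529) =-97 / 529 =-0.18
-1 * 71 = -71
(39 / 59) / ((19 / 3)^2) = 351 / 21299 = 0.02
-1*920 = -920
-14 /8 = -7 /4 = -1.75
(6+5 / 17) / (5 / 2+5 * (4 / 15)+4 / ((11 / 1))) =7062 / 4709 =1.50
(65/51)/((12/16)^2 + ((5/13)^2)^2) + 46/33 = 178523386/49938163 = 3.57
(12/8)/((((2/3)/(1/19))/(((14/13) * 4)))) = 126/247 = 0.51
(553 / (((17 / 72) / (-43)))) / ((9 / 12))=-2282784 / 17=-134281.41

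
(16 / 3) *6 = 32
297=297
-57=-57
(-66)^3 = -287496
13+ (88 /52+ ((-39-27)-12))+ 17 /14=-11301 /182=-62.09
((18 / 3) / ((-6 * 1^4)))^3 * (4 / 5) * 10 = -8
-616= -616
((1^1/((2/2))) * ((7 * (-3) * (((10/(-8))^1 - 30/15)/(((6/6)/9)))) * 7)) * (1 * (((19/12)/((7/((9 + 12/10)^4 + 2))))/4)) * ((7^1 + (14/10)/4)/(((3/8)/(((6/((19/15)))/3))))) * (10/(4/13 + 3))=10590233358159/43000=246284496.70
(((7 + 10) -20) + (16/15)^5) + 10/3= 1301701/759375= 1.71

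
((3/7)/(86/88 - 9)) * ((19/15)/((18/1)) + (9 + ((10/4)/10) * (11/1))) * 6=-140426/37065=-3.79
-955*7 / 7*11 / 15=-2101 / 3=-700.33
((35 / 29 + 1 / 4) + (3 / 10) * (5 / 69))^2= 15563025 / 7118224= 2.19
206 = 206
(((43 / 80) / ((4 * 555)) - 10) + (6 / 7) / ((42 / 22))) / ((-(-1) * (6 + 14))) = -83114693 / 174048000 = -0.48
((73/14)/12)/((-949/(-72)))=3/91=0.03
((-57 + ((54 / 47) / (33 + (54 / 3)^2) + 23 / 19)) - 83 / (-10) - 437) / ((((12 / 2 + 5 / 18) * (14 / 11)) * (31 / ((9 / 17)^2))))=-4128574203171 / 7530684279230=-0.55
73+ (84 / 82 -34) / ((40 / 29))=49.09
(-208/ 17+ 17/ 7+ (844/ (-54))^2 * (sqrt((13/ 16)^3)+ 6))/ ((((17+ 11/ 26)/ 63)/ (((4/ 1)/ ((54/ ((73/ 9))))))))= 3844789039 * sqrt(13)/ 35665596+ 159813160156/ 50526261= 3551.65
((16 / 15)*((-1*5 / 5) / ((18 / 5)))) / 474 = -4 / 6399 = -0.00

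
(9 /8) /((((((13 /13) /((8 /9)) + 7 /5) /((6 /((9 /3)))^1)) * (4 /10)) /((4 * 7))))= 6300 /101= 62.38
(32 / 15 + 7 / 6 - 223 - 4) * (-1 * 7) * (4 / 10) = 626.36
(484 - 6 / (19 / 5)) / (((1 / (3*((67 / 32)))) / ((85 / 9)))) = 26100185 / 912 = 28618.62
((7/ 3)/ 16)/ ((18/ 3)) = 7/ 288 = 0.02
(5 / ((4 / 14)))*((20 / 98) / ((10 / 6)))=15 / 7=2.14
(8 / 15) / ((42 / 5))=4 / 63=0.06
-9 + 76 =67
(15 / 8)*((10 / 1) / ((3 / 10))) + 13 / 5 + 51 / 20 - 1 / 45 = 12173 / 180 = 67.63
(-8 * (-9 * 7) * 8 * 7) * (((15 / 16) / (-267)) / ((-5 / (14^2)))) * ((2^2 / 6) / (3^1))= 76832 / 89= 863.28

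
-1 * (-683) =683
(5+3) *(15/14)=60/7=8.57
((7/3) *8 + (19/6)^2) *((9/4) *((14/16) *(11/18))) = 79541/2304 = 34.52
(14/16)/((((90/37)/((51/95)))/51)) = 74851/7600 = 9.85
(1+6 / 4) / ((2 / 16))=20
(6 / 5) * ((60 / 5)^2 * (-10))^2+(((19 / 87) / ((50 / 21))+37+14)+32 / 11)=39689565313 / 15950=2488374.00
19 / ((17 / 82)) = 1558 / 17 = 91.65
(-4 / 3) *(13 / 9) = -1.93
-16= -16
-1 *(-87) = 87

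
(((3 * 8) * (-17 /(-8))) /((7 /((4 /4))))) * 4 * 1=204 /7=29.14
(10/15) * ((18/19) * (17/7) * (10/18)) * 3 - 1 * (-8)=10.56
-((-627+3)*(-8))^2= -24920064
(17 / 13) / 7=17 / 91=0.19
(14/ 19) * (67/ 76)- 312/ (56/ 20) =-559877/ 5054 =-110.78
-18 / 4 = -9 / 2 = -4.50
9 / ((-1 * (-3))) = 3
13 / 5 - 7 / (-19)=282 / 95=2.97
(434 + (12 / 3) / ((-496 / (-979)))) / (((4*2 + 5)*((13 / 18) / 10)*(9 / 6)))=313.77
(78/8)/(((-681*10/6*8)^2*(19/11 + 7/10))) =143/2935091840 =0.00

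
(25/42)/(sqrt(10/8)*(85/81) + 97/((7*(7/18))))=1336475700/79918517779-19679625*sqrt(5)/79918517779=0.02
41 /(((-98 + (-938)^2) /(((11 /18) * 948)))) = 35629 /1319619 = 0.03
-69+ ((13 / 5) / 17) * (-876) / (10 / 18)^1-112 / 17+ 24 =-124417 / 425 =-292.75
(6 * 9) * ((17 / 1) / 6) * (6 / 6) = 153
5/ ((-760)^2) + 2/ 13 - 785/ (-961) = 1400923533/ 1443191360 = 0.97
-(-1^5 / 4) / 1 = 1 / 4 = 0.25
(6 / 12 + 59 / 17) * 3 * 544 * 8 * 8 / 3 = 138240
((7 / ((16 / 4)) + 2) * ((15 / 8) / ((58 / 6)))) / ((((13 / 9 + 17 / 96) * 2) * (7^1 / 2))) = 6075 / 94801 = 0.06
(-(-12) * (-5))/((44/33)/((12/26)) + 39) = -540/377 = -1.43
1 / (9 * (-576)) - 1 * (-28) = 145151 / 5184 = 28.00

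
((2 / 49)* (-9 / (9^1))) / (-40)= 1 / 980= 0.00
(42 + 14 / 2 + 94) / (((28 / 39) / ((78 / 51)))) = 72501 / 238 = 304.63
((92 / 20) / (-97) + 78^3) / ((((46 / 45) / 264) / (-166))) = -45388939109976 / 2231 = -20344661187.80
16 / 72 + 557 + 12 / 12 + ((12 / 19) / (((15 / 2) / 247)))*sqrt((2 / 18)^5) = 678344 / 1215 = 558.31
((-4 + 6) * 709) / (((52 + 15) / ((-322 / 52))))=-114149 / 871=-131.06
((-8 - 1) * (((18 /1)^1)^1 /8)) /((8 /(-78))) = 3159 /16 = 197.44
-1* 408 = -408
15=15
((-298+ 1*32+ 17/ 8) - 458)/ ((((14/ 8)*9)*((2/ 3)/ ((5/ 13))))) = -1375/ 52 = -26.44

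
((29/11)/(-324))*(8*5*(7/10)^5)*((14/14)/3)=-487403/26730000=-0.02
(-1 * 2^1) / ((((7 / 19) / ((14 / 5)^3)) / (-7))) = 104272 / 125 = 834.18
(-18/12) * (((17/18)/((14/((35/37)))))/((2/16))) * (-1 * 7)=595/111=5.36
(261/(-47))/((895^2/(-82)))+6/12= 37690979/75296350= 0.50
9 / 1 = 9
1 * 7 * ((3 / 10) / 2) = 21 / 20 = 1.05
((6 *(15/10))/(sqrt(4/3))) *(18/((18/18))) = 81 *sqrt(3) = 140.30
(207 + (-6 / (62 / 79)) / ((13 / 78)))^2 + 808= 25726513 / 961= 26770.57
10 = 10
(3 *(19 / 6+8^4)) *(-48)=-590280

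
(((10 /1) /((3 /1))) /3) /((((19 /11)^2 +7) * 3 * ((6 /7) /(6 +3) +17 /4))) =847 /99207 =0.01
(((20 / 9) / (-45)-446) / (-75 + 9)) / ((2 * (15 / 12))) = 7226 / 2673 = 2.70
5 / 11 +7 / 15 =152 / 165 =0.92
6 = 6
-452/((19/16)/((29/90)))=-104864/855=-122.65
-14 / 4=-7 / 2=-3.50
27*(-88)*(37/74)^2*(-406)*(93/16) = 5607063/4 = 1401765.75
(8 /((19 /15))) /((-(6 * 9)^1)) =-20 /171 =-0.12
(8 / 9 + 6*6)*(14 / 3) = 4648 / 27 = 172.15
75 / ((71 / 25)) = 1875 / 71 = 26.41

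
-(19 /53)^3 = -6859 /148877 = -0.05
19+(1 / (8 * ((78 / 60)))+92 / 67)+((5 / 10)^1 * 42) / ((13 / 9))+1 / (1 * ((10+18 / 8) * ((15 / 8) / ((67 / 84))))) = 1884428069 / 53775540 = 35.04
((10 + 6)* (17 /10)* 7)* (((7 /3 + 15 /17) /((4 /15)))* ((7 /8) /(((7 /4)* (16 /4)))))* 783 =224721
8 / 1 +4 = 12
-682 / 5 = -136.40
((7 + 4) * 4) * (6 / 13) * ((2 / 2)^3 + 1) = 528 / 13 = 40.62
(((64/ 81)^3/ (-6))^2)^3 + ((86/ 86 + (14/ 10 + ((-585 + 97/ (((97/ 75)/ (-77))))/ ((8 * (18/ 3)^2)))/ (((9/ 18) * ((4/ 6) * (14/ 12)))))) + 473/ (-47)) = -3482359581116439793665275277297975599476111/ 54032338752577565301101529064333449900810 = -64.45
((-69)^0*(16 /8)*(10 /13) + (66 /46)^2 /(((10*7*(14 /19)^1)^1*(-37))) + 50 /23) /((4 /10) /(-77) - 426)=-10179936987 /1168515302864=-0.01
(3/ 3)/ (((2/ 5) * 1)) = 5/ 2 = 2.50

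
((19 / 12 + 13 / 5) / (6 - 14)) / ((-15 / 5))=251 / 1440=0.17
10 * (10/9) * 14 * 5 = 7000/9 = 777.78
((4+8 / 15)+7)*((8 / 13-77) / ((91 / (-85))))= 973471 / 1183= 822.88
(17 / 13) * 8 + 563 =7455 / 13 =573.46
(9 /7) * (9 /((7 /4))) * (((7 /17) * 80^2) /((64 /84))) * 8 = 3110400 /17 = 182964.71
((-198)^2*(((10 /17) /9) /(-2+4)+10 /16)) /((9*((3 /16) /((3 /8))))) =97405 /17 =5729.71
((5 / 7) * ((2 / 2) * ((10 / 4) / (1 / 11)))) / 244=275 / 3416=0.08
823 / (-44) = -823 / 44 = -18.70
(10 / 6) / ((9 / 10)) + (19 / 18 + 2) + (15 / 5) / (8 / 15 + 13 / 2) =60775 / 11394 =5.33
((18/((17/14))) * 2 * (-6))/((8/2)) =-756/17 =-44.47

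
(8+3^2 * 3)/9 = 35/9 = 3.89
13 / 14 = 0.93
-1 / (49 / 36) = -36 / 49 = -0.73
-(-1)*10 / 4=5 / 2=2.50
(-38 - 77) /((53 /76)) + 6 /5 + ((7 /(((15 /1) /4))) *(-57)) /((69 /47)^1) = -863714 /3657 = -236.18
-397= -397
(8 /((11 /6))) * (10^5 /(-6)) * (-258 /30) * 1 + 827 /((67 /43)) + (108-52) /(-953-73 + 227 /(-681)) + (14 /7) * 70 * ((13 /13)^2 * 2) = 1421135514133 /2269223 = 626265.25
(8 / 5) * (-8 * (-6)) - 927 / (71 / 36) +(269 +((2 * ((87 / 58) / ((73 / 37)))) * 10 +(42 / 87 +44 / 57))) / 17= -274135066793 / 728237415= -376.44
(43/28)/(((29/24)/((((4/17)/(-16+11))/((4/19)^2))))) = -46569/34510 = -1.35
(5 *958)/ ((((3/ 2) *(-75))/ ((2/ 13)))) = -3832/ 585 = -6.55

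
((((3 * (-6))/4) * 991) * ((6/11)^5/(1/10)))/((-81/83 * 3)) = 118444320/161051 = 735.45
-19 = -19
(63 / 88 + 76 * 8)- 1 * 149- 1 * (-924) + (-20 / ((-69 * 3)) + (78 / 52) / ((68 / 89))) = 53641994 / 38709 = 1385.78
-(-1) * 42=42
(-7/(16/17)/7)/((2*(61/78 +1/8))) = -663/1132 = -0.59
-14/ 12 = -7/ 6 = -1.17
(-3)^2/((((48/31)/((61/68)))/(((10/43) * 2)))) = 28365/11696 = 2.43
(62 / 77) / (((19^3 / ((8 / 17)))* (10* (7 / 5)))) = 248 / 62849017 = 0.00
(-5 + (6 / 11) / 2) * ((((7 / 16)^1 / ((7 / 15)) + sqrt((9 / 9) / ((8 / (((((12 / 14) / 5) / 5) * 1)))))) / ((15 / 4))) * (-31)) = 3224 * sqrt(21) / 5775 + 403 / 11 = 39.19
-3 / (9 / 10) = -10 / 3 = -3.33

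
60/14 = 30/7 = 4.29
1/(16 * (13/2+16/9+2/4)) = 9/1264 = 0.01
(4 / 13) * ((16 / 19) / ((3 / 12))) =256 / 247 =1.04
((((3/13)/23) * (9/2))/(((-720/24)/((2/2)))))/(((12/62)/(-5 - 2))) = 651/11960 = 0.05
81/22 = 3.68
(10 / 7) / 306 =5 / 1071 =0.00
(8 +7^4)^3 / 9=1553344881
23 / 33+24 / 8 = 122 / 33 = 3.70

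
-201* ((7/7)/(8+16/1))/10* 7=-469/80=-5.86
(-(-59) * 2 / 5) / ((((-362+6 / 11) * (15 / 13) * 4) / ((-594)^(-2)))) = -767 / 19130126400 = -0.00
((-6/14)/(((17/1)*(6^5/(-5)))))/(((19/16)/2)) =5/183141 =0.00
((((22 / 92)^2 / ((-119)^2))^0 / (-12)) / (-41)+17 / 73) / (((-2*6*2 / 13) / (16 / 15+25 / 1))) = -42885271 / 12929760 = -3.32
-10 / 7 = -1.43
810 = 810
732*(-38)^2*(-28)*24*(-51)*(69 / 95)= 131556773376 / 5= 26311354675.20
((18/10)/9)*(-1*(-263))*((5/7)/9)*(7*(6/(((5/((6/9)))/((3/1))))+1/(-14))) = 42869/630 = 68.05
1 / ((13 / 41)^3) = 68921 / 2197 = 31.37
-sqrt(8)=-2 * sqrt(2)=-2.83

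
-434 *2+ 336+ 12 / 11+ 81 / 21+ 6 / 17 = -689449 / 1309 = -526.70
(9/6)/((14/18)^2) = 243/98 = 2.48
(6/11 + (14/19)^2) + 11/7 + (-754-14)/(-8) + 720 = 22756287/27797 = 818.66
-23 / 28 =-0.82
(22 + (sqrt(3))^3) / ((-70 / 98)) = -154 / 5 - 21* sqrt(3) / 5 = -38.07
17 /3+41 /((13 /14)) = 1943 /39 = 49.82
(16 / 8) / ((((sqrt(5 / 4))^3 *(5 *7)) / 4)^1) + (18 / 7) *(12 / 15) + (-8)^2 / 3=64 *sqrt(5) / 875 + 2456 / 105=23.55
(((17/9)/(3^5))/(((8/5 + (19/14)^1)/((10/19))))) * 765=1.06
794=794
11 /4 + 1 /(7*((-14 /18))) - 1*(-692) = 136135 /196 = 694.57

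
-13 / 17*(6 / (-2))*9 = 351 / 17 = 20.65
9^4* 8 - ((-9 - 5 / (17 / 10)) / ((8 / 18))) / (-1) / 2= 7136541 / 136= 52474.57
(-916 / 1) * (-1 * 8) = 7328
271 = 271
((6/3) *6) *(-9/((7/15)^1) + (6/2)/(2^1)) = -213.43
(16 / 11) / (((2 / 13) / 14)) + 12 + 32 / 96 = 4775 / 33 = 144.70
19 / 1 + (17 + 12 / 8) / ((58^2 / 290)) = 2389 / 116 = 20.59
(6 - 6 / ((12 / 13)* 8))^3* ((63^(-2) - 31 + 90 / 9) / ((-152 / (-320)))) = -59571628595 / 9652608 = -6171.56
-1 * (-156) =156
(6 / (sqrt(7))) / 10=3 * sqrt(7) / 35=0.23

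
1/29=0.03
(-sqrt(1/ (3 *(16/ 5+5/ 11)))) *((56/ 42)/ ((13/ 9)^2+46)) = -36 *sqrt(3685)/ 260965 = -0.01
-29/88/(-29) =1/88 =0.01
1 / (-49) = -1 / 49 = -0.02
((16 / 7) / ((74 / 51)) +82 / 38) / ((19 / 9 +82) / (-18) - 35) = -2976102 / 31627267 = -0.09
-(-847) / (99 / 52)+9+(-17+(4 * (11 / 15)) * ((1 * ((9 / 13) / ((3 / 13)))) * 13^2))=86584 / 45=1924.09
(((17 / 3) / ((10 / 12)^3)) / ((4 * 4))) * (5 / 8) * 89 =13617 / 400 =34.04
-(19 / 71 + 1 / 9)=-242 / 639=-0.38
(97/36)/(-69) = -97/2484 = -0.04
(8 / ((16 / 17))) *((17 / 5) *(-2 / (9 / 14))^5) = -2486898176 / 295245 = -8423.17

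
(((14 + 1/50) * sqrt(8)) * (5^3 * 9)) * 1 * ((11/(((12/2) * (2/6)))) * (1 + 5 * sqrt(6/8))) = 346995 * sqrt(2)/2 + 1734975 * sqrt(6)/4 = 1307813.38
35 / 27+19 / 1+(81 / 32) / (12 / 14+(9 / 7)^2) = 754697 / 35424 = 21.30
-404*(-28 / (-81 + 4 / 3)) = -141.99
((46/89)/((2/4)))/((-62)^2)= 23/85529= 0.00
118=118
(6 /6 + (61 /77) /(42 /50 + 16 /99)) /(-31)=-31078 /537943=-0.06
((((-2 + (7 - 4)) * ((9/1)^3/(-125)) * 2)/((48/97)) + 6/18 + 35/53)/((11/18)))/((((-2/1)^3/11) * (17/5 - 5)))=-31.75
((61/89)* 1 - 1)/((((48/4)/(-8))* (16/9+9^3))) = 168/585353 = 0.00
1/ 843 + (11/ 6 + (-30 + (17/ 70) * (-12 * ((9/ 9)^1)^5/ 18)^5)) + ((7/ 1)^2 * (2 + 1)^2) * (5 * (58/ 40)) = 30294938027/ 9559620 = 3169.05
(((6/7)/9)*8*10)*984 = 52480/7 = 7497.14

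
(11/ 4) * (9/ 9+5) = 33/ 2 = 16.50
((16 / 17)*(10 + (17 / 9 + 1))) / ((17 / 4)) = 7424 / 2601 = 2.85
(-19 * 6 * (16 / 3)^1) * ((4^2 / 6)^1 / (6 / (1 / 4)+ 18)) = -38.60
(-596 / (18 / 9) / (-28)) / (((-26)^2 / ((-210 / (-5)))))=447 / 676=0.66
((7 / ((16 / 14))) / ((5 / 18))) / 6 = 147 / 40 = 3.68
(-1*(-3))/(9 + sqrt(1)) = 3/10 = 0.30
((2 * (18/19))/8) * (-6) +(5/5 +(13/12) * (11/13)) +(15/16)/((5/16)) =797/228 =3.50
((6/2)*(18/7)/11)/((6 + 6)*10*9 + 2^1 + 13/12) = 648/1000769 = 0.00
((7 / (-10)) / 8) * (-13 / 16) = 0.07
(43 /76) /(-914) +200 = 13892757 /69464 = 200.00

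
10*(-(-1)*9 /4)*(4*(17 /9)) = 170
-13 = -13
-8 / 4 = -2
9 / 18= 1 / 2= 0.50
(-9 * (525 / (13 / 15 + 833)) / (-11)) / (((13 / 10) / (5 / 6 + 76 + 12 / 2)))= 58708125 / 1788644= 32.82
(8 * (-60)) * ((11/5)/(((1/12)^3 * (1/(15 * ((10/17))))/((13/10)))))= -20931162.35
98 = 98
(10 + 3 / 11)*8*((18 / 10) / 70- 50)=-7905932 / 1925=-4106.98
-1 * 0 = 0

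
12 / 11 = 1.09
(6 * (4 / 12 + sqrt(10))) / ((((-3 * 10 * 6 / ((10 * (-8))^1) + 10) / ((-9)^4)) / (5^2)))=1312200 / 49 + 3936600 * sqrt(10) / 49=280833.11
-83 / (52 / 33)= -2739 / 52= -52.67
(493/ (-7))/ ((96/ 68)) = -8381/ 168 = -49.89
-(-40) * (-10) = -400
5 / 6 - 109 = -649 / 6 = -108.17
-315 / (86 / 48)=-7560 / 43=-175.81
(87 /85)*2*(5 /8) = 87 /68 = 1.28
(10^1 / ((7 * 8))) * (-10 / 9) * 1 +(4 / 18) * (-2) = -9 / 14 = -0.64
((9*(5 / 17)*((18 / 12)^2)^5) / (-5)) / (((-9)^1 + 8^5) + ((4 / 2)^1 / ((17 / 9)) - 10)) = -531441 / 570113024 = -0.00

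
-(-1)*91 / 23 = 91 / 23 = 3.96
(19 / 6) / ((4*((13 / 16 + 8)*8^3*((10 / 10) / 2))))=0.00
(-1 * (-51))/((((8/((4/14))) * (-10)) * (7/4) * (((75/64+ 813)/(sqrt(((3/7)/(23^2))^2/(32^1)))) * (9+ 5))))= -102 * sqrt(2)/110304353005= -0.00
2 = 2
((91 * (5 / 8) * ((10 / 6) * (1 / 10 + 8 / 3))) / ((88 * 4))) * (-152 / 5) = -143507 / 6336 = -22.65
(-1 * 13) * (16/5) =-208/5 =-41.60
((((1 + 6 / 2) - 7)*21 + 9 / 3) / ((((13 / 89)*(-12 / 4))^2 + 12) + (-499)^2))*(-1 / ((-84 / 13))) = -514865 / 13807034458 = -0.00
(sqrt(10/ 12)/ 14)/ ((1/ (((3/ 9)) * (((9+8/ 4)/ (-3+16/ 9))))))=-sqrt(30)/ 28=-0.20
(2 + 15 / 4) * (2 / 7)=23 / 14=1.64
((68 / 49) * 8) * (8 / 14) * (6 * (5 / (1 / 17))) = 3235.45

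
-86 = -86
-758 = -758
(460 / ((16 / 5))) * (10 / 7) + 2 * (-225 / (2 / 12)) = -34925 / 14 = -2494.64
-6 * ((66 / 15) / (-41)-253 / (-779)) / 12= -847 / 7790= -0.11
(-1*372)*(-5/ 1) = 1860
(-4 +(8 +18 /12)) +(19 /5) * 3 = 16.90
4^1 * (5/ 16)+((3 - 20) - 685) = -2803/ 4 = -700.75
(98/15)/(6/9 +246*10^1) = 49/18455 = 0.00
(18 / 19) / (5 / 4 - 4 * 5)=-24 / 475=-0.05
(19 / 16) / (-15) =-19 / 240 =-0.08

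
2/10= 1/5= 0.20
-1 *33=-33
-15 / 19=-0.79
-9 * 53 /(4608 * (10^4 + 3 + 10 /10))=-53 /5122048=-0.00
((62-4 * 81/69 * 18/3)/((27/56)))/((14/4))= 12448/621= 20.05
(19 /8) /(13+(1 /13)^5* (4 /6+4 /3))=7054567 /38614488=0.18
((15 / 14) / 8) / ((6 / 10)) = 25 / 112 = 0.22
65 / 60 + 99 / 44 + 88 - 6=256 / 3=85.33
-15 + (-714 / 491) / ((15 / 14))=-40157 / 2455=-16.36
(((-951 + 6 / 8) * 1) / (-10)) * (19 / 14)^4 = 70764303 / 219520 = 322.36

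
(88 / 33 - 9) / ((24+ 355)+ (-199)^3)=19 / 23640660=0.00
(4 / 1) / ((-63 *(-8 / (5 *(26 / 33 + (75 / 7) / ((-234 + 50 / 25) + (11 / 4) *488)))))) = 68165 / 2153844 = 0.03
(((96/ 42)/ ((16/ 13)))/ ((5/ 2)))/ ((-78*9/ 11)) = -11/ 945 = -0.01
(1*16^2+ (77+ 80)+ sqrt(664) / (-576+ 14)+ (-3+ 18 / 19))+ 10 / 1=7998 / 19 - sqrt(166) / 281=420.90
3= 3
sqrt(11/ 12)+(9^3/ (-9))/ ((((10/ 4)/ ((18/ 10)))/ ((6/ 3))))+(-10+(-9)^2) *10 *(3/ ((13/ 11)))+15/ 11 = 1687.99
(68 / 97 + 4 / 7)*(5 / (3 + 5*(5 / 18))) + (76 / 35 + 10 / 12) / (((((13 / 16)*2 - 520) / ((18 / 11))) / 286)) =-108069744 / 85557395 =-1.26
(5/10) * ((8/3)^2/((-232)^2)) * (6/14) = 0.00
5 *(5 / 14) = 25 / 14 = 1.79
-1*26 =-26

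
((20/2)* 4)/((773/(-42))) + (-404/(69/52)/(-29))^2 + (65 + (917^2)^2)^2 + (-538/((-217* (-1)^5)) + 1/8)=2686445766125813986258467204652707949/5373081053928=499982363780252907469101.70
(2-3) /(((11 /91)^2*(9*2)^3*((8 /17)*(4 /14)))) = -0.09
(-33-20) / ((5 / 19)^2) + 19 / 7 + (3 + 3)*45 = -492.61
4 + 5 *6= 34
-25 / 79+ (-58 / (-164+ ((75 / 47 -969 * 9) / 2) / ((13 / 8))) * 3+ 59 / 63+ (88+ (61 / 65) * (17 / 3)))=2034435320471 / 21643131510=94.00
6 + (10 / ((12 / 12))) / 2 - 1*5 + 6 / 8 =27 / 4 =6.75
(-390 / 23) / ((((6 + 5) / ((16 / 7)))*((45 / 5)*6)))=-1040 / 15939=-0.07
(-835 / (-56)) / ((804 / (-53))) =-44255 / 45024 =-0.98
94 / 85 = 1.11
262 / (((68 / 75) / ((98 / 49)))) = 9825 / 17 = 577.94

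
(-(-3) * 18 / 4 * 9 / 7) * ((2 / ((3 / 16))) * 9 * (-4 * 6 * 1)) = -279936 / 7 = -39990.86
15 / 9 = 5 / 3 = 1.67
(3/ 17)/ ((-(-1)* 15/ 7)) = 7/ 85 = 0.08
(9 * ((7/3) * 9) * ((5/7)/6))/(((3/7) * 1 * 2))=105/4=26.25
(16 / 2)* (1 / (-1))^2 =8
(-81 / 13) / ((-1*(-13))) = -81 / 169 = -0.48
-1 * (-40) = 40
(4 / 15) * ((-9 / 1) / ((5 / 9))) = -108 / 25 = -4.32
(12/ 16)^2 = 9/ 16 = 0.56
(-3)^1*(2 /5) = -1.20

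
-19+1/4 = -75/4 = -18.75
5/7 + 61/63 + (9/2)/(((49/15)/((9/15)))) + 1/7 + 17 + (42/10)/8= 355921/17640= 20.18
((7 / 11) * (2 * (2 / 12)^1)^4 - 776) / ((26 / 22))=-656.61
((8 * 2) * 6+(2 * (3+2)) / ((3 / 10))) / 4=32.33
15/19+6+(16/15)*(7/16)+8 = 4348/285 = 15.26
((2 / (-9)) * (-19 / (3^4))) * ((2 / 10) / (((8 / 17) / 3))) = 323 / 4860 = 0.07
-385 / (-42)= 55 / 6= 9.17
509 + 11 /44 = 2037 /4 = 509.25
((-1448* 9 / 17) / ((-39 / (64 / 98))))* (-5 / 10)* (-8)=556032 / 10829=51.35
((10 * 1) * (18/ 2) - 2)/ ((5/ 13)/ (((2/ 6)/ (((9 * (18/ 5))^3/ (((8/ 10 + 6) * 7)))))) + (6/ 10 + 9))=170170/ 1612887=0.11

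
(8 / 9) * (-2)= -16 / 9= -1.78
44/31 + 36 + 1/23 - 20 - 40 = -16069/713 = -22.54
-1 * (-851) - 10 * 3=821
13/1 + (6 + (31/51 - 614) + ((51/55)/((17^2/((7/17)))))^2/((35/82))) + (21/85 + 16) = -2191034258777/3789765375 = -578.15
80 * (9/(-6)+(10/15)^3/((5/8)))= -2216/27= -82.07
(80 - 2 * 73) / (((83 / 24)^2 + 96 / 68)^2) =-6328295424 / 17144497969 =-0.37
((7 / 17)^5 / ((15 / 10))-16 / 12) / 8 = -940969 / 5679428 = -0.17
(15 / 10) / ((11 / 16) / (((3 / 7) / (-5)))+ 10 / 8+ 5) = -72 / 85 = -0.85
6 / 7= 0.86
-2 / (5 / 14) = -28 / 5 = -5.60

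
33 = 33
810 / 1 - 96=714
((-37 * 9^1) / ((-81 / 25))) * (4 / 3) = 3700 / 27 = 137.04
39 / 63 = 13 / 21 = 0.62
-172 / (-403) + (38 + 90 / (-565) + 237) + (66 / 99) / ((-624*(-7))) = 6317848631 / 22951656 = 275.27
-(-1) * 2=2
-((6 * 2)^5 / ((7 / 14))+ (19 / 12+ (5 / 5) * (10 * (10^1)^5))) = -17971987 / 12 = -1497665.58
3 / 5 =0.60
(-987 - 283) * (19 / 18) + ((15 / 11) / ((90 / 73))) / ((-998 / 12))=-66225442 / 49401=-1340.57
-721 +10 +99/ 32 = -22653/ 32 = -707.91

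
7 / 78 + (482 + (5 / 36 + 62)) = 254699 / 468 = 544.23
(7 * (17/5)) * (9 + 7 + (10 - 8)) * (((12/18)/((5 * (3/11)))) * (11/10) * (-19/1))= -4377.30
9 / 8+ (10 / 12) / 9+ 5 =1343 / 216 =6.22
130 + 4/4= 131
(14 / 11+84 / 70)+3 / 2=437 / 110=3.97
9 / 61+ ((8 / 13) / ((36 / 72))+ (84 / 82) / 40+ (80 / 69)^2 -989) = -3053325050747 / 3095887860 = -986.25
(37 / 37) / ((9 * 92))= 1 / 828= 0.00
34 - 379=-345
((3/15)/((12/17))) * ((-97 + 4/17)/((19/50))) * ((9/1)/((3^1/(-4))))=16450/19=865.79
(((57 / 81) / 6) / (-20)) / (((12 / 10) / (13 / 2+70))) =-323 / 864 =-0.37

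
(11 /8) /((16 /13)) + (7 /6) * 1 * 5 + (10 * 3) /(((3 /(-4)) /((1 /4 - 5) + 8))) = -47251 /384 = -123.05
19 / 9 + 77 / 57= 592 / 171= 3.46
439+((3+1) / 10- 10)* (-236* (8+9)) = 194771 / 5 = 38954.20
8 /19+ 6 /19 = 14 /19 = 0.74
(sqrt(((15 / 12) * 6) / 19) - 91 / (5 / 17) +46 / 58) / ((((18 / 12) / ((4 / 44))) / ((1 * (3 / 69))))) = -2712 / 3335 +sqrt(570) / 14421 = -0.81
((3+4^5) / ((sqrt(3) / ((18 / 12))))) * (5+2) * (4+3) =50323 * sqrt(3) / 2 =43581.00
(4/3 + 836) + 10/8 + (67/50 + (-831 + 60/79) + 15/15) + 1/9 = 767449/71100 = 10.79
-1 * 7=-7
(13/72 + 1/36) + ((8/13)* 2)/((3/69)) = 8897/312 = 28.52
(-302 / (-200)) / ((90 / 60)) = 151 / 150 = 1.01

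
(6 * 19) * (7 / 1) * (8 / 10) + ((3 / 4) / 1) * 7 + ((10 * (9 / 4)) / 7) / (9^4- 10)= 590317611 / 917140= 643.65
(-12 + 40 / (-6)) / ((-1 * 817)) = 56 / 2451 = 0.02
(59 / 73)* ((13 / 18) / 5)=767 / 6570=0.12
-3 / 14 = -0.21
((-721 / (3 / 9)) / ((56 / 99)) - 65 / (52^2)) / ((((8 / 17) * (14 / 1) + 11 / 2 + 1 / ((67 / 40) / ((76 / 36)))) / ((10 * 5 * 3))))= -611501109075 / 14230996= -42969.66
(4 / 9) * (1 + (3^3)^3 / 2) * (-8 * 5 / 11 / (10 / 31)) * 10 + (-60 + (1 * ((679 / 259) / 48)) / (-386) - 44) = -11158034388353 / 22622688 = -493223.19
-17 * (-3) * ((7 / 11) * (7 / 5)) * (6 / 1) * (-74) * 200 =-44382240 / 11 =-4034749.09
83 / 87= 0.95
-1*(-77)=77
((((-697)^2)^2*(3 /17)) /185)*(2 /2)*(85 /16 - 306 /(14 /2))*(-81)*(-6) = -43529047282522197 /10360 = -4201645490590.95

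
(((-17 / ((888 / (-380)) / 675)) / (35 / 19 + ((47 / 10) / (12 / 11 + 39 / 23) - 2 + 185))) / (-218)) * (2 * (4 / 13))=-121837500 / 1639507259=-0.07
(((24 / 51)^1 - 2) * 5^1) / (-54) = 65 / 459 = 0.14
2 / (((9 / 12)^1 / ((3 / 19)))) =8 / 19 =0.42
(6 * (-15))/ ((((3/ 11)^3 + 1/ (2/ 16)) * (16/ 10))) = -11979/ 1708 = -7.01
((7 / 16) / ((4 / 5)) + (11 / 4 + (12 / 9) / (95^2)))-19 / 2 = -10748519 / 1732800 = -6.20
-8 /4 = -2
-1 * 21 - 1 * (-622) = 601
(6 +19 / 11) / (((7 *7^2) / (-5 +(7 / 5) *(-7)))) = -1258 / 3773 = -0.33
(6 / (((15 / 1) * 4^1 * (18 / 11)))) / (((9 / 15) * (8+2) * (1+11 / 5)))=11 / 3456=0.00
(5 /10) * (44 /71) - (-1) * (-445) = -31573 /71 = -444.69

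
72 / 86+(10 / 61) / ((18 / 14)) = 22774 / 23607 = 0.96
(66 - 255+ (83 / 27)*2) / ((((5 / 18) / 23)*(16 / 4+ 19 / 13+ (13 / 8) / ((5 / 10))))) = -11809304 / 6795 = -1737.94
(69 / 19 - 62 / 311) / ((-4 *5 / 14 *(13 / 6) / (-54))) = 22998654 / 384085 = 59.88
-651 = -651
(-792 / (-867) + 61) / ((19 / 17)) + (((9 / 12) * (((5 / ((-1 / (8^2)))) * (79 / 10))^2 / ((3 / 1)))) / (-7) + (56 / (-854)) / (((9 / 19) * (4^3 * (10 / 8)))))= -5664917558819 / 24825780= -228186.89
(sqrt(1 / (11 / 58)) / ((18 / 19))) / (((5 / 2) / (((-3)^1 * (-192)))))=1216 * sqrt(638) / 55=558.45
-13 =-13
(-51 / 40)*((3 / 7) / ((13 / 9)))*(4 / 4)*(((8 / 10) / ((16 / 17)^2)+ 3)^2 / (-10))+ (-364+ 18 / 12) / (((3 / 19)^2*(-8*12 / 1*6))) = 7795429831537 / 301916160000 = 25.82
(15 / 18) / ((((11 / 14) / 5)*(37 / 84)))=4900 / 407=12.04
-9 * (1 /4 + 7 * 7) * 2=-1773 /2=-886.50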